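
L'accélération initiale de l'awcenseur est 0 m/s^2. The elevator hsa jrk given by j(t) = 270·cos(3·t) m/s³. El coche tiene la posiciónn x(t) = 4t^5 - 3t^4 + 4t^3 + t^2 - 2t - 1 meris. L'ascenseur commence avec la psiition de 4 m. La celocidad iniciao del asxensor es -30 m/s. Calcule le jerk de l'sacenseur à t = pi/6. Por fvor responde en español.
Tenemos la sacudida j(t) = 270·cos(3·t). Sustituyendo t = pi/6: j(pi/6) = 0.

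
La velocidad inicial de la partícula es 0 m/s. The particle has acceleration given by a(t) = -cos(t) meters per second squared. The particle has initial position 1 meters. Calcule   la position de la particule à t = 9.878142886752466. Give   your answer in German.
Ausgehend von der Beschleunigung a(t) = -cos(t), nehmen wir 2 Integrale. Die Stammfunktion von der Beschleunigung, mit v(0) = 0, ergibt die Geschwindigkeit: v(t) = -sin(t). Durch Integration von der Geschwindigkeit und Verwendung der Anfangsbedingung x(0) = 1, erhalten wir x(t) = cos(t). Wir haben die Position x(t) = cos(t). Durch Einsetzen von t = 9.878142886752466: x(9.878142886752466) = -0.898978380533748.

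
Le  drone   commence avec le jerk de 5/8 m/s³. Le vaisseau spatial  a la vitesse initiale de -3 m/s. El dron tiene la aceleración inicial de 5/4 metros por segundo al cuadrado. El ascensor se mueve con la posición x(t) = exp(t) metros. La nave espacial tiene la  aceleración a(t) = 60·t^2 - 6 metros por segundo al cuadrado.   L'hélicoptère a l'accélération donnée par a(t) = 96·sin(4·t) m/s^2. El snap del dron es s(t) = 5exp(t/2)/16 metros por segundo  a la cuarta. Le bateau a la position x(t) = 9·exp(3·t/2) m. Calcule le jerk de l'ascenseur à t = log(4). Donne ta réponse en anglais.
We must differentiate our position equation x(t) = exp(t) 3 times. Taking d/dt of x(t), we find v(t) = exp(t). Taking d/dt of v(t), we find a(t) = exp(t). Taking d/dt of a(t), we find j(t) = exp(t). Using j(t) = exp(t) and substituting t = log(4), we find j = 4.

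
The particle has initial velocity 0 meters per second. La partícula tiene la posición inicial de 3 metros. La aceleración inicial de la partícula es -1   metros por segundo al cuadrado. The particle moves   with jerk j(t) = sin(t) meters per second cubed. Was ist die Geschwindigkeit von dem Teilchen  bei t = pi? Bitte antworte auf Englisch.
Starting from jerk j(t) = sin(t), we take 2 integrals. Finding the antiderivative of j(t) and using a(0) = -1: a(t) = -cos(t). Finding the integral of a(t) and using v(0) = 0: v(t) = -sin(t). We have velocity v(t) = -sin(t). Substituting t = pi: v(pi) = 0.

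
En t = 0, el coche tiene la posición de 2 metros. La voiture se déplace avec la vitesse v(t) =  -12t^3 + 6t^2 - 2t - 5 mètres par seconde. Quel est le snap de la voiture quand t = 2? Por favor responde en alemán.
Ausgehend von der Geschwindigkeit v(t) = -12·t^3 + 6·t^2 - 2·t - 5, nehmen wir 3 Ableitungen. Die Ableitung von der Geschwindigkeit ergibt die Beschleunigung: a(t) = -36·t^2 + 12·t - 2. Mit d/dt von a(t) finden wir j(t) = 12 - 72·t. Mit d/dt von j(t) finden wir s(t) = -72. Aus der Gleichung für den Snap s(t) = -72, setzen wir t = 2 ein und erhalten s = -72.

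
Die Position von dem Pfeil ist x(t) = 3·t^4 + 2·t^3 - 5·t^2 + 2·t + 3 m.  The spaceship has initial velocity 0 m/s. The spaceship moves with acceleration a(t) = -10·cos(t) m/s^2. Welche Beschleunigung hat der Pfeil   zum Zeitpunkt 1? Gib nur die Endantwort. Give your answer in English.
a(1) = 38.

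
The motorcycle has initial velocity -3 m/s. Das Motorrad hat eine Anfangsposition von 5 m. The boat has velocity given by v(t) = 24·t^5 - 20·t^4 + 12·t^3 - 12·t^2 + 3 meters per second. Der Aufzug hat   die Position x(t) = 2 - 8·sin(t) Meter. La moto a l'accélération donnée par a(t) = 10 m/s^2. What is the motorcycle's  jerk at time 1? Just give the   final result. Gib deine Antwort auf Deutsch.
Die Antwort ist 0.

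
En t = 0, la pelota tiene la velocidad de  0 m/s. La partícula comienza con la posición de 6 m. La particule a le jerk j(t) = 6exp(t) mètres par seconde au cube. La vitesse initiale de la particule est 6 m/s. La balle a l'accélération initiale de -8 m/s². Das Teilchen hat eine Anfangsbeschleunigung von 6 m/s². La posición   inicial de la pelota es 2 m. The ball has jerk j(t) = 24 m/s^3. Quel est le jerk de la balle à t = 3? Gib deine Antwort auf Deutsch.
Wir haben den Ruck j(t) = 24. Durch Einsetzen von t = 3: j(3) = 24.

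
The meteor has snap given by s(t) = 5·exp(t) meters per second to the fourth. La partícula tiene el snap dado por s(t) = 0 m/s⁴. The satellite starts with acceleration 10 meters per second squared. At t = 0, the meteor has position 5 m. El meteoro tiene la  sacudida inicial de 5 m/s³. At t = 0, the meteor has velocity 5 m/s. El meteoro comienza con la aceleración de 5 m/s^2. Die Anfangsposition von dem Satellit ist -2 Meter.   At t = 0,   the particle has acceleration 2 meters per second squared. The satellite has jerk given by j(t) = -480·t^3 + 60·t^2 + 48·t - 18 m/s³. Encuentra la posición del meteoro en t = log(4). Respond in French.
Nous devons trouver la primitive de notre équation du snap s(t) = 5·exp(t) 4 fois. L'intégrale du snap est le jerk. En utilisant j(0) = 5, nous obtenons j(t) = 5·exp(t). La primitive du jerk est l'accélération. En utilisant a(0) = 5, nous obtenons a(t) = 5·exp(t). La primitive de l'accélération, avec v(0) = 5, donne la vitesse: v(t) = 5·exp(t). La primitive de la vitesse, avec x(0) = 5, donne la position: x(t) = 5·exp(t). En utilisant x(t) = 5·exp(t) et en substituant t = log(4), nous trouvons x = 20.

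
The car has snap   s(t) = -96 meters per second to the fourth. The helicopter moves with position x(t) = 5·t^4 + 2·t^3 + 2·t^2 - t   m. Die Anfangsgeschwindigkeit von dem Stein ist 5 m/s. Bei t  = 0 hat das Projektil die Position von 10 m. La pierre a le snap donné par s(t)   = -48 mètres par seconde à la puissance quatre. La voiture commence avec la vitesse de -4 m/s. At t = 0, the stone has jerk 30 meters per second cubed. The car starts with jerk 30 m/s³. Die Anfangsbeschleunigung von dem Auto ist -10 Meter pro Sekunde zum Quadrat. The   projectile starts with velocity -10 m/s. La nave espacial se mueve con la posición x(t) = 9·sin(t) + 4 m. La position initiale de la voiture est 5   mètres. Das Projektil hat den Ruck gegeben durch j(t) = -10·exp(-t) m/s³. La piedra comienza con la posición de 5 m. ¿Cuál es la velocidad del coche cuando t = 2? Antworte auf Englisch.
To find the answer, we compute 3 antiderivatives of s(t) = -96. The antiderivative of snap, with j(0) = 30, gives jerk: j(t) = 30 - 96·t. The integral of jerk is acceleration. Using a(0) = -10, we get a(t) = -48·t^2 + 30·t - 10. Taking ∫a(t)dt and applying v(0) = -4, we find v(t) = -16·t^3 + 15·t^2 - 10·t - 4. From the given velocity equation v(t) = -16·t^3 + 15·t^2 - 10·t - 4, we substitute t = 2 to get v = -92.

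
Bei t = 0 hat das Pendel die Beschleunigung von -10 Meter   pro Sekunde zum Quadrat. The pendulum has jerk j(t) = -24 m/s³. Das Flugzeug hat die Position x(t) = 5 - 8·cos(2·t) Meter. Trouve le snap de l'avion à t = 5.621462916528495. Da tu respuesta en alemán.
Wir müssen unsere Gleichung für die Position x(t) = 5 - 8·cos(2·t) 4-mal ableiten. Durch Ableiten von der Position erhalten wir die Geschwindigkeit: v(t) = 16·sin(2·t). Durch Ableiten von der Geschwindigkeit erhalten wir die Beschleunigung: a(t) = 32·cos(2·t). Mit d/dt von a(t) finden wir j(t) = -64·sin(2·t). Mit d/dt von j(t) finden wir s(t) = -128·cos(2·t). Mit s(t) = -128·cos(2·t) und Einsetzen von t = 5.621462916528495, finden wir s = -31.3391326848411.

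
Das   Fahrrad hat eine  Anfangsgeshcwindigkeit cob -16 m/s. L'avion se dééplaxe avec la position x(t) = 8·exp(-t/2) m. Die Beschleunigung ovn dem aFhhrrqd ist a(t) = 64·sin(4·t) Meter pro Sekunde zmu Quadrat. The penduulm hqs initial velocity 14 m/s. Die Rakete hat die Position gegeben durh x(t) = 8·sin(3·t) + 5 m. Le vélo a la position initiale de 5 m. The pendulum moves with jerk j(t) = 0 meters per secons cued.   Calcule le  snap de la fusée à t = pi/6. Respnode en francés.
En partant de la position x(t) = 8·sin(3·t) + 5, nous prenons 4 dérivées. En prenant d/dt de x(t), nous trouvons v(t) = 24·cos(3·t). En dérivant la vitesse, nous obtenons l'accélération: a(t) = -72·sin(3·t). En dérivant l'accélération, nous obtenons le jerk: j(t) = -216·cos(3·t). En dérivant le jerk, nous obtenons le snap: s(t) = 648·sin(3·t). Nous avons le snap s(t) = 648·sin(3·t). En substituant t = pi/6: s(pi/6) = 648.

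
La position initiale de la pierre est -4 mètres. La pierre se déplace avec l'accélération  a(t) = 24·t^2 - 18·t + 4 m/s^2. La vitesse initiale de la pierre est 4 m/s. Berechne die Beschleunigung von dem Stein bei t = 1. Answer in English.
From the given acceleration equation a(t) = 24·t^2 - 18·t + 4, we substitute t = 1 to get a = 10.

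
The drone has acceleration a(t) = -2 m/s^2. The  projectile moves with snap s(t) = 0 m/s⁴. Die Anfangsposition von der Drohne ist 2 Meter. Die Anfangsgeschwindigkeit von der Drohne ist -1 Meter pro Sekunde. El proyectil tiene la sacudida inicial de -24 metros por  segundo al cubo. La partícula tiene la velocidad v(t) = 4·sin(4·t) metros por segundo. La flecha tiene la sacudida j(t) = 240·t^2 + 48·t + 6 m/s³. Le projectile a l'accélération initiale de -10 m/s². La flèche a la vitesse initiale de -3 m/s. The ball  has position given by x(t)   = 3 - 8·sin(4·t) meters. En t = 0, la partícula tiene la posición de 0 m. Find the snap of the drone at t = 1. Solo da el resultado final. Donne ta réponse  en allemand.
Bei t = 1, s = 0.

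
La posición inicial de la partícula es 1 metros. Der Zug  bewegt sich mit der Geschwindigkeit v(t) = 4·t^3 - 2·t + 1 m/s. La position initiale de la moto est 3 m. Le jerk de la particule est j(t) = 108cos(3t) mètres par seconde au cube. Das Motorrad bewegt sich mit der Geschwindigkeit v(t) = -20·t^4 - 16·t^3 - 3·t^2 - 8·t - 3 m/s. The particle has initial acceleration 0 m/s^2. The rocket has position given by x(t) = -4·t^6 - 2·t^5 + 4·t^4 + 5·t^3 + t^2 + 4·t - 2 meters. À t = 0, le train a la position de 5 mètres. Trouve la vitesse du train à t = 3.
En utilisant v(t) = 4·t^3 - 2·t + 1 et en substituant t = 3, nous trouvons v = 103.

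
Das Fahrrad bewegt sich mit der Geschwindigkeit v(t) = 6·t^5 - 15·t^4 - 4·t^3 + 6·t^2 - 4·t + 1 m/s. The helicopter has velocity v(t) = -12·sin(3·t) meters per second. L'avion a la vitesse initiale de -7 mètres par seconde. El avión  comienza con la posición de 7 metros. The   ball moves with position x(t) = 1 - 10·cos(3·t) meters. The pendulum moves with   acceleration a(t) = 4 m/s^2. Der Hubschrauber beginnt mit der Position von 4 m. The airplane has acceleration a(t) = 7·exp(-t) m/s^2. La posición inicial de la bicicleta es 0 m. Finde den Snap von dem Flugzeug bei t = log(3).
Um dies zu lösen, müssen wir 2 Ableitungen unserer Gleichung für die Beschleunigung a(t) = 7·exp(-t) nehmen. Die Ableitung von der Beschleunigung ergibt den Ruck: j(t) = -7·exp(-t). Durch Ableiten von dem Ruck erhalten wir den Snap: s(t) = 7·exp(-t). Wir haben den Snap s(t) = 7·exp(-t). Durch Einsetzen von t = log(3): s(log(3)) = 7/3.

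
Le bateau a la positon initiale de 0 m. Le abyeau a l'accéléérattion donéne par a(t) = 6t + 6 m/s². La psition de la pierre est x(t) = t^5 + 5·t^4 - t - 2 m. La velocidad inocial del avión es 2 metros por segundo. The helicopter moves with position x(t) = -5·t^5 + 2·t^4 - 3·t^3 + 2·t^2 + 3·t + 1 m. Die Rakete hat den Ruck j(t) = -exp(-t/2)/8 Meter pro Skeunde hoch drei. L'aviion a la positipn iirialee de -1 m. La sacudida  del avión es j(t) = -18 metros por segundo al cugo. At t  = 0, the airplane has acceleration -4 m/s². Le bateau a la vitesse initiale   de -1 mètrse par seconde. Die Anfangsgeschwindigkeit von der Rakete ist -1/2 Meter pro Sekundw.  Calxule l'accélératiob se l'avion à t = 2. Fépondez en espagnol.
Para resolver esto, necesitamos tomar 1 integral de nuestra ecuación de la sacudida j(t) = -18. La integral de la sacudida, con a(0) = -4, da la aceleración: a(t) = -18·t - 4. Tenemos la aceleración a(t) = -18·t - 4. Sustituyendo t = 2: a(2) = -40.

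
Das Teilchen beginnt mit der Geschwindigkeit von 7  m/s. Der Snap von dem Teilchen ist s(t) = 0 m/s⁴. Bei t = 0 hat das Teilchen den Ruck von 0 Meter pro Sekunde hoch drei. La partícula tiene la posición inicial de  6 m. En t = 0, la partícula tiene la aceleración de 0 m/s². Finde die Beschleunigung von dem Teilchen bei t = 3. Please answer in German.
Wir müssen das Integral unserer Gleichung für den Snap s(t) = 0 2-mal finden. Das Integral von dem Snap, mit j(0) = 0, ergibt den Ruck: j(t) = 0. Das Integral von dem Ruck, mit a(0) = 0, ergibt die Beschleunigung: a(t) = 0. Aus der Gleichung für die Beschleunigung a(t) = 0, setzen wir t = 3 ein und erhalten a = 0.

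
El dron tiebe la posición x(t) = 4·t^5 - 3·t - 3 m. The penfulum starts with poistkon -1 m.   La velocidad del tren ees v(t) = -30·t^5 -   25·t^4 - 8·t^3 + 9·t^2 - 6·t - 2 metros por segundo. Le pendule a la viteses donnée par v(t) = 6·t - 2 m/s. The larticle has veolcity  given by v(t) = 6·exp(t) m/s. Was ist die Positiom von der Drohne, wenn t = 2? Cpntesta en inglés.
Using x(t) = 4·t^5 - 3·t - 3 and substituting t = 2, we find x = 119.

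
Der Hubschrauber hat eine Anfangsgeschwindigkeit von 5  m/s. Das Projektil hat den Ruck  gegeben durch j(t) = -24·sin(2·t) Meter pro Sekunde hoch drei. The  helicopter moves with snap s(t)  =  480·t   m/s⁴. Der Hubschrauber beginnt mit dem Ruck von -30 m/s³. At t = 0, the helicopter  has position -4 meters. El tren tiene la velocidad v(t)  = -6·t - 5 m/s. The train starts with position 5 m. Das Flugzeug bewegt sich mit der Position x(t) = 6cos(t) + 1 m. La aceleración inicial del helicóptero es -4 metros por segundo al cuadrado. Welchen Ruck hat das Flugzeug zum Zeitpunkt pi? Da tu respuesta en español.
Debemos derivar nuestra ecuación de la posición x(t) = 6·cos(t) + 1 3 veces. La derivada de la posición da la velocidad: v(t) = -6·sin(t). La derivada de la velocidad da la aceleración: a(t) = -6·cos(t). Tomando d/dt de a(t), encontramos j(t) = 6·sin(t). De la ecuación de la sacudida j(t) = 6·sin(t), sustituimos t = pi para obtener j = 0.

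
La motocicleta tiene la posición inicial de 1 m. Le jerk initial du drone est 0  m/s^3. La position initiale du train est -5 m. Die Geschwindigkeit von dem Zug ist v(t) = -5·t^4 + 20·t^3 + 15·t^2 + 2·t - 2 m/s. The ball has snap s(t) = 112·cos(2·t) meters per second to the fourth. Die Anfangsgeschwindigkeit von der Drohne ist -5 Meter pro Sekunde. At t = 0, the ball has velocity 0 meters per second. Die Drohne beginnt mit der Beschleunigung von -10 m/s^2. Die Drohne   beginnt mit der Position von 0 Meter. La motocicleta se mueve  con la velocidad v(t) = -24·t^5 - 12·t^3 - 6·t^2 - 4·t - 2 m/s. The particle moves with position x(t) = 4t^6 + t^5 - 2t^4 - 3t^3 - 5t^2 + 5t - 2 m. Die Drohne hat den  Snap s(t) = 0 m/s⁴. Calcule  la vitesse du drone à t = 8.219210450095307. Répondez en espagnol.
Partiendo del snap s(t) = 0, tomamos 3 antiderivadas. La antiderivada del snap es la sacudida. Usando j(0) = 0, obtenemos j(t) = 0. La integral de la sacudida es la aceleración. Usando a(0) = -10, obtenemos a(t) = -10. Integrando la aceleración y usando la condición inicial v(0) = -5, obtenemos v(t) = -10·t - 5. Usando v(t) = -10·t - 5 y sustituyendo t = 8.219210450095307, encontramos v = -87.1921045009531.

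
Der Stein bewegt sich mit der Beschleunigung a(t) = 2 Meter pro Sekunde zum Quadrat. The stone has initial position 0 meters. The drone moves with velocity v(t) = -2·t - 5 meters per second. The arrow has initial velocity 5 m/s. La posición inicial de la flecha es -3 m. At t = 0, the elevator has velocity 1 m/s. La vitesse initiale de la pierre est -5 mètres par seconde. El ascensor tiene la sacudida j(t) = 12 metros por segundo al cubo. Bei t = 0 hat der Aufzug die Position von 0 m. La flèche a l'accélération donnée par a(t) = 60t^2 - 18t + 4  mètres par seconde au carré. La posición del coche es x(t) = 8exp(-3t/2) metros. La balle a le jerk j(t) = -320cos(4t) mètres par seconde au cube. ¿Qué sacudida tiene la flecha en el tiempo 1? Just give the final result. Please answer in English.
The answer is 102.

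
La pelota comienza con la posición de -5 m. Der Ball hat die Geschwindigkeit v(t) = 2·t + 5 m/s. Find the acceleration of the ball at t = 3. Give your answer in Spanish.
Para resolver esto, necesitamos tomar 1 derivada de nuestra ecuación de la velocidad v(t) = 2·t + 5. Tomando d/dt de v(t), encontramos a(t) = 2. Tenemos la aceleración a(t) = 2. Sustituyendo t = 3: a(3) = 2.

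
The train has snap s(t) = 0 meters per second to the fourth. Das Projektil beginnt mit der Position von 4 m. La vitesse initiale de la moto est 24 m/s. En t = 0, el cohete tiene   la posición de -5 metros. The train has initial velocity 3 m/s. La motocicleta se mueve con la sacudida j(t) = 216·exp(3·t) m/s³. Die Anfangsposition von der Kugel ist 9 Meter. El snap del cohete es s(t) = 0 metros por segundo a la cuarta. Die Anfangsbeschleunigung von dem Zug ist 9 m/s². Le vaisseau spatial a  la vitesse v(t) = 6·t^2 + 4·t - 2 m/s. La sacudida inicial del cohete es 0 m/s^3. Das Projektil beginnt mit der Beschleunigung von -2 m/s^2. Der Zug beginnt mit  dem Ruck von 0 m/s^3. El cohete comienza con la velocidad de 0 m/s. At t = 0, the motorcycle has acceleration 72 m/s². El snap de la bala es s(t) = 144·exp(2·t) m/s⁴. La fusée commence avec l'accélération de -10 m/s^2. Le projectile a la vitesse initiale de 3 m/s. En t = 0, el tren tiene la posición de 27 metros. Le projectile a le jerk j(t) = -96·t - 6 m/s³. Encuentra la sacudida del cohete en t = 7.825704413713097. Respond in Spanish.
Debemos encontrar la integral de nuestra ecuación del snap s(t) = 0 1 vez. Tomando ∫s(t)dt y aplicando j(0) = 0, encontramos j(t) = 0. Usando j(t) = 0 y sustituyendo t = 7.825704413713097, encontramos j = 0.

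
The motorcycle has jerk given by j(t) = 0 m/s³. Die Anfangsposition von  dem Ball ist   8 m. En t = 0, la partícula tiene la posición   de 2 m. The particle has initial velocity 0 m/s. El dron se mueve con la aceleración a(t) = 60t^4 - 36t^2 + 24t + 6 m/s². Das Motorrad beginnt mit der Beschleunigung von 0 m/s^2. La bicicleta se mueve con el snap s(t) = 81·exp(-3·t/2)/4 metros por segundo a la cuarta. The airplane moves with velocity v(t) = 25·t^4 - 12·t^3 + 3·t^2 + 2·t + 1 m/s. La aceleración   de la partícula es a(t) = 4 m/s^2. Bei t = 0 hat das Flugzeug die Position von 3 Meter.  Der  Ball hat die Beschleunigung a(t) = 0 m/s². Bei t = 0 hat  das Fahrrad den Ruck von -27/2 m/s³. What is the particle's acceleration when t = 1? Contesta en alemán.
Wir haben die Beschleunigung a(t) = 4. Durch Einsetzen von t = 1: a(1) = 4.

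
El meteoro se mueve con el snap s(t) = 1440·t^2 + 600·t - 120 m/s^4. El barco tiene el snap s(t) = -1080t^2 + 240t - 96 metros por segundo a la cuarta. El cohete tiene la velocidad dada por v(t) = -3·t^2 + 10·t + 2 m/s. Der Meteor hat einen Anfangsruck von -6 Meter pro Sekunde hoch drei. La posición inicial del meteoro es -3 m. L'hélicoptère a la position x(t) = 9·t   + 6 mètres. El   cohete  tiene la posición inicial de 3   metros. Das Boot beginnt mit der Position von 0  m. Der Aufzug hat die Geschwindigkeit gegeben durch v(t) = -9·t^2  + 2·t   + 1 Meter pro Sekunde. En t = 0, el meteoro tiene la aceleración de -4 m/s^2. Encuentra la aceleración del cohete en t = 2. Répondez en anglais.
Starting from velocity v(t) = -3·t^2 + 10·t + 2, we take 1 derivative. Taking d/dt of v(t), we find a(t) = 10 - 6·t. Using a(t) = 10 - 6·t and substituting t = 2, we find a = -2.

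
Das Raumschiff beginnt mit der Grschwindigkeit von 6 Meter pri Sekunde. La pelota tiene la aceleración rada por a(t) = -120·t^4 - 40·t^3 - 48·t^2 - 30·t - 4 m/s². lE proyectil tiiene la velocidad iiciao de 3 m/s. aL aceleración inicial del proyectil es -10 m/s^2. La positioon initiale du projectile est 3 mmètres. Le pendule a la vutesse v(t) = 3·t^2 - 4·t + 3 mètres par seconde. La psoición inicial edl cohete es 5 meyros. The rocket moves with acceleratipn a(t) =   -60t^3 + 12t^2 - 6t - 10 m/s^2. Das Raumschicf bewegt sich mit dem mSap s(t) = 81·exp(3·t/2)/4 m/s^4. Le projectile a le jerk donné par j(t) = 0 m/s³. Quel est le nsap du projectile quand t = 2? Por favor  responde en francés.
En partant du jerk j(t) = 0, nous prenons 1 dérivée. En prenant d/dt de j(t), nous trouvons s(t) = 0. En utilisant s(t) = 0 et en substituant t = 2, nous trouvons s = 0.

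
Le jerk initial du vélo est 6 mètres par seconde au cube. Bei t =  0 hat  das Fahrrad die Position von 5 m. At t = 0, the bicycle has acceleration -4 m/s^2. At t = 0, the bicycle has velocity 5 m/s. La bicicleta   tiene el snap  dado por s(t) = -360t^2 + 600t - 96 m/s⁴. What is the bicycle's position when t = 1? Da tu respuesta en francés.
Pour résoudre ceci, nous devons prendre 4 intégrales de notre équation du snap s(t) = -360·t^2 + 600·t - 96. La primitive du snap est le jerk. En utilisant j(0) = 6, nous obtenons j(t) = -120·t^3 + 300·t^2 - 96·t + 6. En prenant ∫j(t)dt et en appliquant a(0) = -4, nous trouvons a(t) = -30·t^4 + 100·t^3 - 48·t^2 + 6·t - 4. La primitive de l'accélération, avec v(0) = 5, donne la vitesse: v(t) = -6·t^5 + 25·t^4 - 16·t^3 + 3·t^2 - 4·t + 5. En prenant ∫v(t)dt et en appliquant x(0) = 5, nous trouvons x(t) = -t^6 + 5·t^5 - 4·t^4 + t^3 - 2·t^2 + 5·t + 5. Nous avons la position x(t) = -t^6 + 5·t^5 - 4·t^4 + t^3 - 2·t^2 + 5·t + 5. En substituant t = 1: x(1) = 9.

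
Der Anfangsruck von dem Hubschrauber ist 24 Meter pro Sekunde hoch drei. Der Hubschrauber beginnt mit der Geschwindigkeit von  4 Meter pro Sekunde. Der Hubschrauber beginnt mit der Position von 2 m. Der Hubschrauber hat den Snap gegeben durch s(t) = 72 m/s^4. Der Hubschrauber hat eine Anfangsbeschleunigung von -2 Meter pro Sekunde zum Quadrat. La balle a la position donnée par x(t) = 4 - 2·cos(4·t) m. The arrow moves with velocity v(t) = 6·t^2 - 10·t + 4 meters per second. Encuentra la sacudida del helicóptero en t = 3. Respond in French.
En partant du snap s(t) = 72, nous prenons 1 primitive. La primitive du snap est le jerk. En utilisant j(0) = 24, nous obtenons j(t) = 72·t + 24. En utilisant j(t) = 72·t + 24 et en substituant t = 3, nous trouvons j = 240.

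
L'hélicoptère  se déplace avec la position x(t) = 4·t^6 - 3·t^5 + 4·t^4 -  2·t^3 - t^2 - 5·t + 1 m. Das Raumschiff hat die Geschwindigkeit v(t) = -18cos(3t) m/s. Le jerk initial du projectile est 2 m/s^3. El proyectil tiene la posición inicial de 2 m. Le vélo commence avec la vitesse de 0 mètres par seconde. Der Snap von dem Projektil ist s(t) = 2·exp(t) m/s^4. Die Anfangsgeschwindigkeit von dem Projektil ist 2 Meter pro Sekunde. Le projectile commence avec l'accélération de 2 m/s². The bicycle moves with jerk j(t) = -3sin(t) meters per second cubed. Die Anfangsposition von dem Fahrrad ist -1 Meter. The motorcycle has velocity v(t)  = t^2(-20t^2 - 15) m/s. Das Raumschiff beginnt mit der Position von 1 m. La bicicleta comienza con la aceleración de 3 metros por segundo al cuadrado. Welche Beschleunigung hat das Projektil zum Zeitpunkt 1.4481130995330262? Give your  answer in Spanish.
Necesitamos integrar nuestra ecuación del snap s(t) = 2·exp(t) 2 veces. Integrando el snap y usando la condición inicial j(0) = 2, obtenemos j(t) = 2·exp(t). La integral de la sacudida, con a(0) = 2, da la aceleración: a(t) = 2·exp(t). Usando a(t) = 2·exp(t) y sustituyendo t = 1.4481130995330262, encontramos a = 8.51015605362124.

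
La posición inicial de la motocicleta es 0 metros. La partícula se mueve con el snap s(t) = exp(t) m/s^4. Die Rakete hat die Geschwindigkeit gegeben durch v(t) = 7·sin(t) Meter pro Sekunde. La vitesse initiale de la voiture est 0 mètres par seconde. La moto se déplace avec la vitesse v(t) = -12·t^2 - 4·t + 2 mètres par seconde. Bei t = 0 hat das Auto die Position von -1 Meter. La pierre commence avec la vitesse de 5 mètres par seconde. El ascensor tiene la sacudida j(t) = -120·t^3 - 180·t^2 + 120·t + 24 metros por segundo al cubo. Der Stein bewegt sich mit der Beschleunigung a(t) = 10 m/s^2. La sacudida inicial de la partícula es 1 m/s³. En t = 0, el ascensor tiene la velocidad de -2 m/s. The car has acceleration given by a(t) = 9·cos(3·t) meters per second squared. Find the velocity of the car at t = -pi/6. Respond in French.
Nous devons trouver l'intégrale de notre équation de l'accélération a(t) = 9·cos(3·t) 1 fois. En intégrant l'accélération et en utilisant la condition initiale v(0) = 0, nous obtenons v(t) = 3·sin(3·t). De l'équation de la vitesse v(t) = 3·sin(3·t), nous substituons t = -pi/6 pour obtenir v = -3.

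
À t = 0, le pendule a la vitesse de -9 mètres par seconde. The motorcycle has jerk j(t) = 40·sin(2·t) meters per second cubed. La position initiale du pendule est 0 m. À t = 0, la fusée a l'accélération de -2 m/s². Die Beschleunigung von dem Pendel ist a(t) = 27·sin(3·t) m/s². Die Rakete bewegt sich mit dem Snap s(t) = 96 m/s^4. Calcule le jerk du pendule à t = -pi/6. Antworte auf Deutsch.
Um dies zu lösen, müssen wir 1 Ableitung unserer Gleichung für die Beschleunigung a(t) = 27·sin(3·t) nehmen. Durch Ableiten von der Beschleunigung erhalten wir den Ruck: j(t) = 81·cos(3·t). Mit j(t) = 81·cos(3·t) und Einsetzen von t = -pi/6, finden wir j = 0.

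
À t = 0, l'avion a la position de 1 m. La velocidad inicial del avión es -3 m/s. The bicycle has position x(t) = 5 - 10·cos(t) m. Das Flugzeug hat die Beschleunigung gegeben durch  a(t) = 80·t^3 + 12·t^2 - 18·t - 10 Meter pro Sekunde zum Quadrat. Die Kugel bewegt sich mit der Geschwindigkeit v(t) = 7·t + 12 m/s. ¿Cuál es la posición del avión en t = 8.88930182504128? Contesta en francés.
En partant de l'accélération a(t) = 80·t^3 + 12·t^2 - 18·t - 10, nous prenons 2 intégrales. En intégrant l'accélération et en utilisant la condition initiale v(0) = -3, nous obtenons v(t) = 20·t^4 + 4·t^3 - 9·t^2 - 10·t - 3. La primitive de la vitesse, avec x(0) = 1, donne la position: x(t) = 4·t^5 + t^4 - 3·t^3 - 5·t^2 - 3·t + 1. De l'équation de la position x(t) = 4·t^5 + t^4 - 3·t^3 - 5·t^2 - 3·t + 1, nous substituons t = 8.88930182504128 pour obtenir x = 225739.201556160.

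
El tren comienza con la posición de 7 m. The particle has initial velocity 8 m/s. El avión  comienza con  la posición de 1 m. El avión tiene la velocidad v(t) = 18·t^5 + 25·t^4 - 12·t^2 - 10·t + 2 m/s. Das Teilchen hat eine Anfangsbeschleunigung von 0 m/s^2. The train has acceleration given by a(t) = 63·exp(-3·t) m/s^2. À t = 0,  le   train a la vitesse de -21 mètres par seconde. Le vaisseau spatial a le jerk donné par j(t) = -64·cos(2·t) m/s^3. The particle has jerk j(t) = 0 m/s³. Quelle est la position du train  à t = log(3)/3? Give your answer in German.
Um dies zu lösen, müssen wir 2 Stammfunktionen unserer Gleichung für die Beschleunigung a(t) = 63·exp(-3·t) finden. Die Stammfunktion von der Beschleunigung, mit v(0) = -21, ergibt die Geschwindigkeit: v(t) = -21·exp(-3·t). Die Stammfunktion von der Geschwindigkeit, mit x(0) = 7, ergibt die Position: x(t) = 7·exp(-3·t). Mit x(t) = 7·exp(-3·t) und Einsetzen von t = log(3)/3, finden wir x = 7/3.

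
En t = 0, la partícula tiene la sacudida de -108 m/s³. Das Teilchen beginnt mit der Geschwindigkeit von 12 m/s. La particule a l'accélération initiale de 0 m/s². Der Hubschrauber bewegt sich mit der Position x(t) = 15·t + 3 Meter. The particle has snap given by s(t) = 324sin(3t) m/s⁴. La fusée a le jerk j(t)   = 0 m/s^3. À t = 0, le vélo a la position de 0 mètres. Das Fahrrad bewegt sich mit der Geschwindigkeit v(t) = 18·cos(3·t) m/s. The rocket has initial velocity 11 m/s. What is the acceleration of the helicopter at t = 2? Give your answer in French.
En partant de la position x(t) = 15·t + 3, nous prenons 2 dérivées. En prenant d/dt de x(t), nous trouvons v(t) = 15. La dérivée de la vitesse donne l'accélération: a(t) = 0. De l'équation de l'accélération a(t) = 0, nous substituons t = 2 pour obtenir a = 0.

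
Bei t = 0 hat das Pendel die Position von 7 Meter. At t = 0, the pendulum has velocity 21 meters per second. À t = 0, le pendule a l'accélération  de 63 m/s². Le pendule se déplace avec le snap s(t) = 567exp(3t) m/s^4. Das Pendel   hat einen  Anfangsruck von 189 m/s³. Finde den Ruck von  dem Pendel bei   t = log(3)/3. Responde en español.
Para resolver esto, necesitamos tomar 1 integral de nuestra ecuación del snap s(t) = 567·exp(3·t). La antiderivada del snap es la sacudida. Usando j(0) = 189, obtenemos j(t) = 189·exp(3·t). De la ecuación de la sacudida j(t) = 189·exp(3·t), sustituimos t = log(3)/3 para obtener j = 567.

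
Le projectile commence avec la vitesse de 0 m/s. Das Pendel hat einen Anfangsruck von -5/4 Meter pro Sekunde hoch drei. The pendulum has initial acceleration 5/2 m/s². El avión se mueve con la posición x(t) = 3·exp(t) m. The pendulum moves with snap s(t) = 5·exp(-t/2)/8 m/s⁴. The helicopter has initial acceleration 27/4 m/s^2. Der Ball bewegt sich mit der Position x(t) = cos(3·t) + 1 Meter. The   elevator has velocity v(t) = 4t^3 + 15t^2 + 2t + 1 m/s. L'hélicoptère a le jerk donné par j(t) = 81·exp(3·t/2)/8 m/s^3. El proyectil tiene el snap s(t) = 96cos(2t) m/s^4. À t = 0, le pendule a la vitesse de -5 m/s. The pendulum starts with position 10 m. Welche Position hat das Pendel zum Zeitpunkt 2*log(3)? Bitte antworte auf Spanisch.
Partiendo del snap s(t) = 5·exp(-t/2)/8, tomamos 4 integrales. Integrando el snap y usando la condición inicial j(0) = -5/4, obtenemos j(t) = -5·exp(-t/2)/4. Tomando ∫j(t)dt y aplicando a(0) = 5/2, encontramos a(t) = 5·exp(-t/2)/2. Tomando ∫a(t)dt y aplicando v(0) = -5, encontramos v(t) = -5·exp(-t/2). La antiderivada de la velocidad, con x(0) = 10, da la posición: x(t) = 10·exp(-t/2). Tenemos la posición x(t) = 10·exp(-t/2). Sustituyendo t = 2*log(3): x(2*log(3)) = 10/3.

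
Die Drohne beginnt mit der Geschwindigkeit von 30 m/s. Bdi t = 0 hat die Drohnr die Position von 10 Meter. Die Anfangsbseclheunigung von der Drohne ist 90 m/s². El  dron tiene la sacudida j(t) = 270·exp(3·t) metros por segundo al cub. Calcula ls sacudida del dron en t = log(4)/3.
Usando j(t) = 270·exp(3·t) y sustituyendo t = log(4)/3, encontramos j = 1080.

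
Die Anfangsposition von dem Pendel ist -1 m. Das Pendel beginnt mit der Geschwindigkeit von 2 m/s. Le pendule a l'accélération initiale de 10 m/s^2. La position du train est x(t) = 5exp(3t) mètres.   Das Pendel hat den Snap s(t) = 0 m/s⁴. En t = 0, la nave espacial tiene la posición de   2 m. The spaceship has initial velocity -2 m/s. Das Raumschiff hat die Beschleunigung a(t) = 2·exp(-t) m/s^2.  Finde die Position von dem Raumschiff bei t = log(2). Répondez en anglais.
We need to integrate our acceleration equation a(t) = 2·exp(-t) 2 times. Integrating acceleration and using the initial condition v(0) = -2, we get v(t) = -2·exp(-t). The antiderivative of velocity, with x(0) = 2, gives position: x(t) = 2·exp(-t). Using x(t) = 2·exp(-t) and substituting t = log(2), we find x = 1.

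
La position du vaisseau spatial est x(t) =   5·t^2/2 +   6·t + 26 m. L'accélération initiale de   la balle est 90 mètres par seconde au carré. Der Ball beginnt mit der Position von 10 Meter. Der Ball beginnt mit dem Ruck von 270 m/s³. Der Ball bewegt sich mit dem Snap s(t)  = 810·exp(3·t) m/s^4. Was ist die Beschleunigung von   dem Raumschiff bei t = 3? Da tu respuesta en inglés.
To solve this, we need to take 2 derivatives of our position equation x(t) = 5·t^2/2 + 6·t + 26. Differentiating position, we get velocity: v(t) = 5·t + 6. Taking d/dt of v(t), we find a(t) = 5. We have acceleration a(t) = 5. Substituting t = 3: a(3) = 5.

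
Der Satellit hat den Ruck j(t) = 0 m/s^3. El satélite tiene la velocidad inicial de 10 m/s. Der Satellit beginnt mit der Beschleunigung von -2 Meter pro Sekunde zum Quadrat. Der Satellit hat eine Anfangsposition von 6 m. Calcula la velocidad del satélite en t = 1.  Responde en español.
Necesitamos integrar nuestra ecuación de la sacudida j(t) = 0 2 veces. La antiderivada de la sacudida, con a(0) = -2, da la aceleración: a(t) = -2. Tomando ∫a(t)dt y aplicando v(0) = 10, encontramos v(t) = 10 - 2·t. Tenemos la velocidad v(t) = 10 - 2·t. Sustituyendo t = 1: v(1) = 8.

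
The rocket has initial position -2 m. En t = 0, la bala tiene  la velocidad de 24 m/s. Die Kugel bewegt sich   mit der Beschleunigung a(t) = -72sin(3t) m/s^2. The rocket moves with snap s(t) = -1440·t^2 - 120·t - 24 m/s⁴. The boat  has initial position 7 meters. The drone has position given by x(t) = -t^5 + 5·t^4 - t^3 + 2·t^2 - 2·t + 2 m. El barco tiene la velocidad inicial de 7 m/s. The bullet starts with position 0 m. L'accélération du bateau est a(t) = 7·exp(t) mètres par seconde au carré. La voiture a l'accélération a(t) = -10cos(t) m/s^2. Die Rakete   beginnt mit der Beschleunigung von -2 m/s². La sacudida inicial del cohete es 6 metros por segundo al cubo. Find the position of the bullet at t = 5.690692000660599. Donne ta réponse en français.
Nous devons trouver l'intégrale de notre équation de l'accélération a(t) = -72·sin(3·t) 2 fois. L'intégrale de l'accélération, avec v(0) = 24, donne la vitesse: v(t) = 24·cos(3·t). L'intégrale de la vitesse, avec x(0) = 0, donne la position: x(t) = 8·sin(3·t). Nous avons la position x(t) = 8·sin(3·t). En substituant t = 5.690692000660599: x(5.690692000660599) = -7.82973498334476.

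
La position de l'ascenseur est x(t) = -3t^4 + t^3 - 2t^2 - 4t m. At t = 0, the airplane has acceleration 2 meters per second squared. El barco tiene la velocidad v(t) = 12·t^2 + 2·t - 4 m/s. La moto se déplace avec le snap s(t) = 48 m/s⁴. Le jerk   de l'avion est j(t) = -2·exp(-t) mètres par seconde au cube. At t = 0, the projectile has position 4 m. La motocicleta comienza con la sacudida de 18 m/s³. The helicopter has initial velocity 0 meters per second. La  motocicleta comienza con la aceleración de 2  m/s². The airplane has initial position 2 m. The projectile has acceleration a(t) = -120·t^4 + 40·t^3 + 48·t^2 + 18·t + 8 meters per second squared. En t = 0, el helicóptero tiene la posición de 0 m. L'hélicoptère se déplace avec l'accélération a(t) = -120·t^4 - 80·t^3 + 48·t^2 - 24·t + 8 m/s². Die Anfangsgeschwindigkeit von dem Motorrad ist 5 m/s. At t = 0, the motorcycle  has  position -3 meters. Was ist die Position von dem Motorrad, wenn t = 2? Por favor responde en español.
Partiendo del snap s(t) = 48, tomamos 4 antiderivadas. La integral del snap, con j(0) = 18, da la sacudida: j(t) = 48·t + 18. La antiderivada de la sacudida, con a(0) = 2, da la aceleración: a(t) = 24·t^2 + 18·t + 2. Integrando la aceleración y usando la condición inicial v(0) = 5, obtenemos v(t) = 8·t^3 + 9·t^2 + 2·t + 5. Tomando ∫v(t)dt y aplicando x(0) = -3, encontramos x(t) = 2·t^4 + 3·t^3 + t^2 + 5·t - 3. Usando x(t) = 2·t^4 + 3·t^3 + t^2 + 5·t - 3 y sustituyendo t = 2, encontramos x = 67.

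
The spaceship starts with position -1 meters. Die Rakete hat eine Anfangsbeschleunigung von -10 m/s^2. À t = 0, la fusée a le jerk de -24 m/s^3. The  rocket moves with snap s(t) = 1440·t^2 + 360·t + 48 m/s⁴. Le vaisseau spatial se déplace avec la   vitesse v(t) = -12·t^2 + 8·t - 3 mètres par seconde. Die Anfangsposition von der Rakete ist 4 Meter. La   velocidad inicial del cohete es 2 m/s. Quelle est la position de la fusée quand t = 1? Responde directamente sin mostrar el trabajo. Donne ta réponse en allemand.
Die Position bei t = 1 ist x = 6.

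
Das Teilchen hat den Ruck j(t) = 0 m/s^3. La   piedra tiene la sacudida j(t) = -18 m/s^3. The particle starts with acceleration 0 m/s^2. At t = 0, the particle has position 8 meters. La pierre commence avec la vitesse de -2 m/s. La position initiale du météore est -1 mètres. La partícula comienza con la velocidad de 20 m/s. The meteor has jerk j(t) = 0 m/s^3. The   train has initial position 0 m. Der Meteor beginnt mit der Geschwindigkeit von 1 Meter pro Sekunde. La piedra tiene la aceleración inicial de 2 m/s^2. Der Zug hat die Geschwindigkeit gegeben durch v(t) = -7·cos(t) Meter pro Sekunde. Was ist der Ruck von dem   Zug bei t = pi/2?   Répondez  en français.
Nous devons dériver notre équation de la vitesse v(t) = -7·cos(t) 2 fois. La dérivée de la vitesse donne l'accélération: a(t) = 7·sin(t). En prenant d/dt de a(t), nous trouvons j(t) = 7·cos(t). De l'équation du jerk j(t) = 7·cos(t), nous substituons t = pi/2 pour obtenir j = 0.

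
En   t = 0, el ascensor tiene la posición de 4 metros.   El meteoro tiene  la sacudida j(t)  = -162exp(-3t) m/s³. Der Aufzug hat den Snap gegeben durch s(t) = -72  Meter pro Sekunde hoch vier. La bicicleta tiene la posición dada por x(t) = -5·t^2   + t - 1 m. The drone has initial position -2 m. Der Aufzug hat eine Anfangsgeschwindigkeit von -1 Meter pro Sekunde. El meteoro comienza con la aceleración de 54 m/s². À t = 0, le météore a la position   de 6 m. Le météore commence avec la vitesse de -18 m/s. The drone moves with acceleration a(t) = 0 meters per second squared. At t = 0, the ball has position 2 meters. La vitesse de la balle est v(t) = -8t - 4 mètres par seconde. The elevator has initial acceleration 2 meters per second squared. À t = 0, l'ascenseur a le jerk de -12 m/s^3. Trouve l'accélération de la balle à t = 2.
En partant de la vitesse v(t) = -8·t - 4, nous prenons 1 dérivée. En dérivant la vitesse, nous obtenons l'accélération: a(t) = -8. De l'équation de l'accélération a(t) = -8, nous substituons t = 2 pour obtenir a = -8.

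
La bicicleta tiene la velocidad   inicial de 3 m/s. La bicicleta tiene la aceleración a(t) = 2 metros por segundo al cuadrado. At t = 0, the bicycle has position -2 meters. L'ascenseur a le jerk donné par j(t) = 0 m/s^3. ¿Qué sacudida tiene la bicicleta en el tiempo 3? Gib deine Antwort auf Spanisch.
Para resolver esto, necesitamos tomar 1 derivada de nuestra ecuación de la aceleración a(t) = 2. Tomando d/dt de a(t), encontramos j(t) = 0. Usando j(t) = 0 y sustituyendo t = 3, encontramos j = 0.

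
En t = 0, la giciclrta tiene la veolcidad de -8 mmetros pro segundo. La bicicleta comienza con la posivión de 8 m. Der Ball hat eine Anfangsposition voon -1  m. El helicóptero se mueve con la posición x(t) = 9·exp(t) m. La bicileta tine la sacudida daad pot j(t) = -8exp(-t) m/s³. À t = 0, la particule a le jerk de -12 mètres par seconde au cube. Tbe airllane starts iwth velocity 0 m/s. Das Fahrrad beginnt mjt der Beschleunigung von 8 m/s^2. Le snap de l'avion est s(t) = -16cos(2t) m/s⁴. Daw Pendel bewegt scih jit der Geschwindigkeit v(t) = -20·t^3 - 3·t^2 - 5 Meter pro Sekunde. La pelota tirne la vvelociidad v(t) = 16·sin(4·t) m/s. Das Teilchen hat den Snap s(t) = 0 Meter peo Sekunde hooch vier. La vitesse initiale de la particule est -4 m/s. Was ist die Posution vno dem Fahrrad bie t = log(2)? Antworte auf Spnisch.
Debemos encontrar la antiderivada de nuestra ecuación de la sacudida j(t) = -8·exp(-t) 3 veces. Integrando la sacudida y usando la condición inicial a(0) = 8, obtenemos a(t) = 8·exp(-t). La integral de la aceleración es la velocidad. Usando v(0) = -8, obtenemos v(t) = -8·exp(-t). La integral de la velocidad es la posición. Usando x(0) = 8, obtenemos x(t) = 8·exp(-t). Tenemos la posición x(t) = 8·exp(-t). Sustituyendo t = log(2): x(log(2)) = 4.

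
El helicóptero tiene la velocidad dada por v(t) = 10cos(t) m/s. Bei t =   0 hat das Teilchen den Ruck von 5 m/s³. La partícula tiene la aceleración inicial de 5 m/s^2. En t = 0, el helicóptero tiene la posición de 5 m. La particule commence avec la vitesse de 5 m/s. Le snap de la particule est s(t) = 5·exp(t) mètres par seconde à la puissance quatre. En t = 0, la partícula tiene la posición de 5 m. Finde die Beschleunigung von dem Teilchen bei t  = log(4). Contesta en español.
Necesitamos integrar nuestra ecuación del snap s(t) = 5·exp(t) 2 veces. Tomando ∫s(t)dt y aplicando j(0) = 5, encontramos j(t) = 5·exp(t). Integrando la sacudida y usando la condición inicial a(0) = 5, obtenemos a(t) = 5·exp(t). De la ecuación de la aceleración a(t) = 5·exp(t), sustituimos t = log(4) para obtener a = 20.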